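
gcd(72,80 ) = 8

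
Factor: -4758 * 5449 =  - 2^1 * 3^1 * 13^1*61^1*5449^1 = -25926342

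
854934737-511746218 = 343188519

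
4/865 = 4/865 = 0.00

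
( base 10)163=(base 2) 10100011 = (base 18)91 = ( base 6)431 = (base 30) 5D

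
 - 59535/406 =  - 147  +  21/58 = - 146.64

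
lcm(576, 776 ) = 55872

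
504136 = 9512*53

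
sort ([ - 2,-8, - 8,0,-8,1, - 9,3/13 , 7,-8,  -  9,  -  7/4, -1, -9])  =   [ - 9,  -  9, - 9, - 8 , - 8 ,  -  8, - 8,  -  2, - 7/4 ,-1,0,3/13,1,  7 ] 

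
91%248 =91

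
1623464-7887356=-6263892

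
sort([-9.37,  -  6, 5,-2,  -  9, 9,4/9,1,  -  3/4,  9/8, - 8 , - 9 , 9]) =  [-9.37,-9, - 9  , - 8, - 6, - 2,-3/4, 4/9, 1, 9/8,5,9, 9] 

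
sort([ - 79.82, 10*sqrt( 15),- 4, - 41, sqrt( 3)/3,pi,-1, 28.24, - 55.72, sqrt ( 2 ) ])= [ - 79.82, - 55.72, - 41,-4, - 1,sqrt ( 3 ) /3, sqrt(2 ),pi,28.24 , 10*sqrt(15) ] 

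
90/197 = 90/197 = 0.46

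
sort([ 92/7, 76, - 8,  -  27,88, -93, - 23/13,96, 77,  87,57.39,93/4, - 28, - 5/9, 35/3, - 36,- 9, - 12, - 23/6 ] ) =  [ - 93,-36,  -  28,-27,  -  12 , - 9,-8, - 23/6,-23/13,- 5/9,35/3, 92/7, 93/4,57.39, 76,77,87,88,96] 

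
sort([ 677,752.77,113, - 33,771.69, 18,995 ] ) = [-33 , 18,113,677,752.77,771.69,995]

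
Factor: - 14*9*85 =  - 10710 = - 2^1*3^2*5^1*7^1  *17^1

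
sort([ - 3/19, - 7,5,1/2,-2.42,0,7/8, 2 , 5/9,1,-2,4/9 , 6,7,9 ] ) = [ - 7,-2.42,-2, - 3/19 , 0,4/9,1/2,5/9 , 7/8, 1,2, 5,6 , 7,9] 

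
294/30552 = 49/5092= 0.01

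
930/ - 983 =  - 1 + 53/983 = -  0.95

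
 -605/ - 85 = 7 +2/17 = 7.12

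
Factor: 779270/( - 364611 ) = - 2^1*3^ ( - 1 ) * 5^1 *13^( - 1 )*149^1*523^1*9349^(-1 )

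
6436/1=6436 = 6436.00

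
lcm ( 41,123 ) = 123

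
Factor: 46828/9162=46/9 = 2^1 * 3^( - 2)* 23^1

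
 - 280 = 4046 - 4326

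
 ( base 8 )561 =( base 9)450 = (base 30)C9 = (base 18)129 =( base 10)369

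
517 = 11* 47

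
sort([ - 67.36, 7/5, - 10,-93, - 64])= [ - 93, - 67.36,-64, -10,7/5 ]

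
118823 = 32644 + 86179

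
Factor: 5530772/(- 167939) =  - 2^2*13^1*29^ ( - 1)*31^1*47^1*73^1*5791^( - 1) 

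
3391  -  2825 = 566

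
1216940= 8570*142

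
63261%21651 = 19959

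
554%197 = 160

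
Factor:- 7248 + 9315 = 2067= 3^1*13^1*53^1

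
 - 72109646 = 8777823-80887469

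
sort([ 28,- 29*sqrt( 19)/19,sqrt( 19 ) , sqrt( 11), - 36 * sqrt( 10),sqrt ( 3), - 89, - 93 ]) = [ - 36*sqrt( 10), - 93, - 89, - 29*sqrt( 19)/19,sqrt( 3),sqrt( 11),sqrt( 19),28]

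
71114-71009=105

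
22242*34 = 756228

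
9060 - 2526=6534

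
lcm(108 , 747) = 8964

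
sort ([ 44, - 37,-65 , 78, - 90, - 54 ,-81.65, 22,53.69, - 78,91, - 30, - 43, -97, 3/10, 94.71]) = [ - 97,  -  90 , - 81.65, - 78,  -  65, - 54, - 43, - 37, - 30,3/10, 22, 44, 53.69,78,91,94.71 ]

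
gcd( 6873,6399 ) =237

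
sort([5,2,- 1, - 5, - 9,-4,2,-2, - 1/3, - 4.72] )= [-9,  -  5, - 4.72, - 4, -2, - 1,  -  1/3, 2,2, 5 ] 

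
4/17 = 4/17 = 0.24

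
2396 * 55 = 131780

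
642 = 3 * 214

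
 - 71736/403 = - 179 + 401/403 = -178.00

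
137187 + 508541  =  645728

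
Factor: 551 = 19^1*29^1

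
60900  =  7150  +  53750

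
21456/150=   3576/25=143.04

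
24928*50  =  1246400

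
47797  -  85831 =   -  38034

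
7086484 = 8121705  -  1035221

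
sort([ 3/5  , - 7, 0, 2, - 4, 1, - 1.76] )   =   [ - 7,-4, - 1.76 , 0, 3/5, 1, 2] 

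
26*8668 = 225368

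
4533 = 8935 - 4402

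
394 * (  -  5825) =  - 2295050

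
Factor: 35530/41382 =85/99 = 3^( - 2 )*5^1*11^( - 1) * 17^1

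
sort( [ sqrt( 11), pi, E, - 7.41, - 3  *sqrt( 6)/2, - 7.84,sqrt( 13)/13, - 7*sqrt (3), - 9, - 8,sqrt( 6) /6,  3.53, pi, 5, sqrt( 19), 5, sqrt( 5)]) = [ - 7*sqrt(3), - 9, - 8, - 7.84, - 7.41, - 3*sqrt(6)/2,sqrt( 13 ) /13,sqrt(6 ) /6, sqrt(5),E, pi,pi, sqrt(11 ), 3.53,sqrt( 19 ), 5, 5 ]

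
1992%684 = 624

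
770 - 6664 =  - 5894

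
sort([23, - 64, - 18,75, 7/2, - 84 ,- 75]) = [-84, - 75, - 64, - 18,7/2,23, 75]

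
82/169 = 82/169 = 0.49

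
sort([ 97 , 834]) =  [97, 834] 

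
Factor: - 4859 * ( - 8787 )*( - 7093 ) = -302842962069 = - 3^1*29^1*41^1*43^1*101^1 * 113^1 * 173^1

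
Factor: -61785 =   -  3^2 * 5^1*1373^1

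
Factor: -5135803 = -307^1  *  16729^1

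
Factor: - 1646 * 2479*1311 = -5349448974 = - 2^1*3^1*19^1*23^1*37^1*67^1*823^1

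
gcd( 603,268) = 67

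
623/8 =77 + 7/8 = 77.88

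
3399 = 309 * 11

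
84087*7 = 588609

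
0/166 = 0 = 0.00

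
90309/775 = 116+ 409/775 = 116.53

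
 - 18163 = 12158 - 30321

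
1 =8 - 7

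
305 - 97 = 208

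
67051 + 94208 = 161259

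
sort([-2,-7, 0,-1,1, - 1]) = [ - 7, - 2, - 1,-1,0,1 ]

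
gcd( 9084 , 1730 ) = 2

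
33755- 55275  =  - 21520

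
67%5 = 2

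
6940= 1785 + 5155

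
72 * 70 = 5040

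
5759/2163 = 5759/2163 = 2.66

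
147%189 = 147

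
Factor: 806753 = 179^1*4507^1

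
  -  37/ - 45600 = 37/45600 = 0.00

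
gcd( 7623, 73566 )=9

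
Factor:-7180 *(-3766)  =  27039880 = 2^3*5^1*7^1*269^1*359^1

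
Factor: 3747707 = 3747707^1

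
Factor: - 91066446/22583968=  -  45533223/11291984 = - 2^( - 4 ) * 3^2*11^( - 1 )*71^1*83^(- 1)*773^( - 1 )* 71257^1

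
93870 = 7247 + 86623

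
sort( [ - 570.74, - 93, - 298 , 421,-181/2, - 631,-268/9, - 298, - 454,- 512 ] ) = [-631,  -  570.74, - 512,-454, - 298, - 298, - 93, - 181/2, - 268/9 , 421]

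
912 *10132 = 9240384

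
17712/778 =22 + 298/389 =22.77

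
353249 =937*377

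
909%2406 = 909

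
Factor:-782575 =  - 5^2*23^1*1361^1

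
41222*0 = 0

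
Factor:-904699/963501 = - 3^(  -  1 )*7^( - 1)*11^(- 1 )*43^(  -  1)*97^( - 1)*311^1*2909^1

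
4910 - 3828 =1082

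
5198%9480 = 5198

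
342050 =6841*50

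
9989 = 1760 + 8229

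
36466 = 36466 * 1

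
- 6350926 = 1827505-8178431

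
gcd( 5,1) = 1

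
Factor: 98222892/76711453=2^2*3^1*7^ ( - 1) * 13^( - 1)*31^(-1 ) * 71^( - 1 )*89^1*383^( - 1)*91969^1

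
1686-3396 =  - 1710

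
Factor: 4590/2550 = 3^2  *  5^( - 1) = 9/5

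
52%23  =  6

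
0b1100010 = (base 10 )98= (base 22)4A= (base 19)53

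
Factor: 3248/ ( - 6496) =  -1/2 = - 2^( - 1)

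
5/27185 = 1/5437 = 0.00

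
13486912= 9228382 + 4258530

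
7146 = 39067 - 31921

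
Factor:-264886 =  - 2^1*29^1 * 4567^1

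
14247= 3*4749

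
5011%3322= 1689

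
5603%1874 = 1855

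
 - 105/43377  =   - 1 + 14424/14459  =  - 0.00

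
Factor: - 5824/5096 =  - 2^3*7^ (  -  1 ) = -  8/7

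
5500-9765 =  - 4265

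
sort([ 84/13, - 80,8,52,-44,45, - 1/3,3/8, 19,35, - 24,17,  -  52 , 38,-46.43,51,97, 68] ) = [  -  80, - 52, - 46.43,- 44, - 24, - 1/3,3/8, 84/13,8,17,19,35,38,45, 51,  52, 68, 97]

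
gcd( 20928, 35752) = 872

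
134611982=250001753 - 115389771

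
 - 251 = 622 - 873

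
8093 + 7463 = 15556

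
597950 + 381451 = 979401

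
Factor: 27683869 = 1667^1 * 16607^1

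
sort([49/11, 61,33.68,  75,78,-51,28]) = [ - 51,49/11,28, 33.68,61, 75, 78]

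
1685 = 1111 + 574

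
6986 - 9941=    - 2955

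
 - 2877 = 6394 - 9271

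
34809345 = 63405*549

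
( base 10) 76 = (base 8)114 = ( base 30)2g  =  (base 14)56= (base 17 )48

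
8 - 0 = 8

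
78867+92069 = 170936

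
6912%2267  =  111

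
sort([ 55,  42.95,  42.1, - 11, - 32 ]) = [ - 32 , - 11,42.1,42.95,55]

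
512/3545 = 512/3545 = 0.14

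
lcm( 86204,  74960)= 1724080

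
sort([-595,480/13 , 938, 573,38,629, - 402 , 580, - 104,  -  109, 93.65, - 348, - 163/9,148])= [  -  595,  -  402, - 348, - 109, - 104, - 163/9, 480/13 , 38,93.65, 148 , 573, 580  ,  629,938 ] 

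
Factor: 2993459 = 7^2* 61091^1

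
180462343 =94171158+86291185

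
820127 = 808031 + 12096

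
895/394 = 895/394  =  2.27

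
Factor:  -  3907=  - 3907^1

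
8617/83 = 8617/83  =  103.82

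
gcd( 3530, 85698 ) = 2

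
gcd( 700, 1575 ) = 175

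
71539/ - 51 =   -  71539/51 = - 1402.73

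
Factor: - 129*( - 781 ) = 100749 = 3^1*11^1*43^1 *71^1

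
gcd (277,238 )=1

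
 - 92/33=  - 3 + 7/33 = - 2.79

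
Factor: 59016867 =3^1*7^1*13^1* 216179^1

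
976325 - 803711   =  172614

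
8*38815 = 310520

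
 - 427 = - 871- - 444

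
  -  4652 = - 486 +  -4166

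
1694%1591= 103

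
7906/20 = 395 + 3/10 =395.30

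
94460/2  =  47230 =47230.00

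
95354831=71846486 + 23508345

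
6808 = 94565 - 87757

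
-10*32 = - 320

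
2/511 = 2/511= 0.00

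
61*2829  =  172569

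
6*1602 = 9612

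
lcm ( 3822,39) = 3822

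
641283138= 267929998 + 373353140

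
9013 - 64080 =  - 55067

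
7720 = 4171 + 3549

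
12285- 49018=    - 36733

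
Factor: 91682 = 2^1*45841^1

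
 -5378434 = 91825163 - 97203597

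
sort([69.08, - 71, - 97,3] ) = [ -97,  -  71,3, 69.08] 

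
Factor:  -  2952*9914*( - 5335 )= 156134792880 = 2^4*3^2*5^1*11^1*41^1 * 97^1*4957^1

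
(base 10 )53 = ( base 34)1j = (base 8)65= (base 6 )125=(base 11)49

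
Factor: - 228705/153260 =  - 2^ ( - 2)*3^1*97^( - 1)*193^1 = -579/388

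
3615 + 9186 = 12801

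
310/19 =16 + 6/19 =16.32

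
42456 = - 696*(- 61) 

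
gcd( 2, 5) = 1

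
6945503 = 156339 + 6789164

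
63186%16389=14019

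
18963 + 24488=43451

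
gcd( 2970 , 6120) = 90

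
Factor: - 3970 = -2^1*5^1*397^1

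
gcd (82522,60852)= 22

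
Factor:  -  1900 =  - 2^2*5^2*19^1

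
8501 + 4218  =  12719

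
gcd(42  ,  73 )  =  1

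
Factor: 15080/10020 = 2^1 * 3^( - 1)*13^1*29^1*167^( - 1 ) = 754/501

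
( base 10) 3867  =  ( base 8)7433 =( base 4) 330123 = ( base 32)3OR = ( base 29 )4HA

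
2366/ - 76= -32+33/38 = -31.13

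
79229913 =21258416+57971497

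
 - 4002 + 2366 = -1636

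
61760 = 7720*8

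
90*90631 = 8156790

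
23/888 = 23/888 = 0.03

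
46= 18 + 28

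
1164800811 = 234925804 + 929875007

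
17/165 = 17/165=0.10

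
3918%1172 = 402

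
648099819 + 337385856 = 985485675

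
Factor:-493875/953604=  -  54875/105956 = -2^( - 2)*5^3* 439^1*26489^( - 1) 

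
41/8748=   41/8748  =  0.00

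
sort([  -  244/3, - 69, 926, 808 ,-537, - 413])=[ - 537,-413,-244/3, - 69,808,926]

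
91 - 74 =17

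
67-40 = 27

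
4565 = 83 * 55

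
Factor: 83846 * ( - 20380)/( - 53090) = 2^2*7^1*53^1*113^1 * 1019^1 * 5309^( - 1) = 170878148/5309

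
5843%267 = 236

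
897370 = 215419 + 681951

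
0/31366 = 0 = 0.00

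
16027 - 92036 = - 76009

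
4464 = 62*72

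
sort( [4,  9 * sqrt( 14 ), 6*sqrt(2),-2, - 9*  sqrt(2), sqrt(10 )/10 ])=[-9*sqrt( 2),- 2, sqrt( 10 )/10, 4,6*sqrt ( 2) , 9 * sqrt(14)]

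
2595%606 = 171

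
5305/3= 5305/3=1768.33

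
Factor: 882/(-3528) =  - 2^( - 2)= -  1/4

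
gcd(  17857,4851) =7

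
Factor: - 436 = - 2^2*109^1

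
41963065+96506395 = 138469460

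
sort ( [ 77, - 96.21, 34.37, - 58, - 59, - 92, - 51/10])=[ - 96.21, - 92 , - 59,  -  58, - 51/10, 34.37, 77]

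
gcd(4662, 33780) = 6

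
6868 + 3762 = 10630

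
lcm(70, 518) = 2590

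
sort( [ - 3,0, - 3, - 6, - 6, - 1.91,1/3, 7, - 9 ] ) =[-9, - 6, - 6, - 3, - 3,-1.91,0 , 1/3, 7]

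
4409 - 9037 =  - 4628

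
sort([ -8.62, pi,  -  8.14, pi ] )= [ - 8.62, -8.14, pi, pi ] 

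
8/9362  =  4/4681 = 0.00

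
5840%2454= 932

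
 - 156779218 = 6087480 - 162866698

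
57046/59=966 + 52/59 = 966.88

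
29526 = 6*4921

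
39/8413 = 39/8413 =0.00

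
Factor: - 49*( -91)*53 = 236327  =  7^3*13^1 *53^1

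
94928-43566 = 51362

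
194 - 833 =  - 639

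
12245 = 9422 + 2823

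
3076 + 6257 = 9333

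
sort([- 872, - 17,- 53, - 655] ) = [ - 872, - 655,-53, - 17 ]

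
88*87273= 7680024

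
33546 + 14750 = 48296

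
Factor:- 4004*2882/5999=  - 2^3 * 11^2*13^1*131^1 * 857^( - 1) = -1648504/857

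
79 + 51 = 130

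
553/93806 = 553/93806 = 0.01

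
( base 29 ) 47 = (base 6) 323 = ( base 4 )1323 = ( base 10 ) 123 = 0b1111011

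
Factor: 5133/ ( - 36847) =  - 3^1 * 29^1*59^1*36847^(-1) 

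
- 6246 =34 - 6280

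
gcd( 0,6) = 6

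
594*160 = 95040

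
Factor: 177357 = 3^1*59119^1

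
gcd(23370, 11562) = 246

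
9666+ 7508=17174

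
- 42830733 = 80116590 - 122947323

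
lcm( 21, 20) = 420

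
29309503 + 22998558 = 52308061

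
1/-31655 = - 1/31655 = - 0.00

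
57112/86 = 28556/43 = 664.09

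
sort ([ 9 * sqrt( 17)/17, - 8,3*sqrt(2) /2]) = [-8,  3*sqrt( 2)/2, 9 *sqrt( 17)/17]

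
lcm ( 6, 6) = 6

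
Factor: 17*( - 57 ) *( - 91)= 88179 =3^1*7^1* 13^1 * 17^1*19^1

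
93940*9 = 845460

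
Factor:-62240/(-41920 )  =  389/262 =2^( - 1)*131^( - 1 ) * 389^1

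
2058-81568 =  - 79510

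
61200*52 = 3182400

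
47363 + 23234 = 70597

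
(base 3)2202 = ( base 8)112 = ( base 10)74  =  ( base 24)32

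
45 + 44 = 89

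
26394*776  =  20481744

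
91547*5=457735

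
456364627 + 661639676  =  1118004303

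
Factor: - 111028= - 2^2* 41^1*677^1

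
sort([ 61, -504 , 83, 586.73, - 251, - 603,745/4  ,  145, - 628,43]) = [ - 628, - 603,-504,-251, 43, 61, 83,145,  745/4, 586.73 ] 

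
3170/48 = 1585/24 = 66.04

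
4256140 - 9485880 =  - 5229740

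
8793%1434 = 189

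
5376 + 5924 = 11300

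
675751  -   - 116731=792482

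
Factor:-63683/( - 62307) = 1481/1449 = 3^( - 2) *7^( - 1)*23^( - 1) * 1481^1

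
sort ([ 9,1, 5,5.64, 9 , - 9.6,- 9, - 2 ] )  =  [-9.6, - 9, - 2,1, 5, 5.64,9,9] 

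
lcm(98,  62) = 3038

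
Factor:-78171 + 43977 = -34194 = - 2^1*3^1*41^1*139^1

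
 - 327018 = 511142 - 838160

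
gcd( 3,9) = 3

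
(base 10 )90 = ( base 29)33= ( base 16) 5a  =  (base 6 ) 230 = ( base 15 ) 60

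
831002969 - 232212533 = 598790436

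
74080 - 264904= - 190824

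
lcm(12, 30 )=60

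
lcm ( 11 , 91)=1001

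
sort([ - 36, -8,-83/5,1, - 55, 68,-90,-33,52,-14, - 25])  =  [-90, - 55, -36, - 33, - 25,- 83/5, - 14,  -  8 , 1, 52,68 ] 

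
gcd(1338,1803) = 3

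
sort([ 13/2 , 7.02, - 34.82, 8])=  [ -34.82, 13/2, 7.02,8]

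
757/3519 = 757/3519=0.22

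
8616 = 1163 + 7453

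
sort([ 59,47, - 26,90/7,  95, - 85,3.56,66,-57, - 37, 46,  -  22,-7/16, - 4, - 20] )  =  [ - 85, -57,-37, - 26, - 22, - 20, - 4, - 7/16,3.56,90/7, 46, 47,59,66,95 ] 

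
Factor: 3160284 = 2^2 * 3^1  *53^1*4969^1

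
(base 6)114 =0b101110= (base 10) 46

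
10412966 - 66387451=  - 55974485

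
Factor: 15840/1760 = 3^2  =  9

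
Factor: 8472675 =3^1*5^2 * 173^1* 653^1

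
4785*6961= 33308385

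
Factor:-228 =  - 2^2*3^1*19^1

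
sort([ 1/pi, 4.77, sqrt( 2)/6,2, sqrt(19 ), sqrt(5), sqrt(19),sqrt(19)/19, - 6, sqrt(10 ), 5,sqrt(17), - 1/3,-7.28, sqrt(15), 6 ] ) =[ - 7.28, - 6, - 1/3,sqrt( 19 )/19,  sqrt(2 ) /6,  1/pi,2, sqrt( 5 ), sqrt(10 ), sqrt ( 15 ),sqrt( 17 ), sqrt (19 ), sqrt(19 ), 4.77,5, 6 ]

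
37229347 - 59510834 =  - 22281487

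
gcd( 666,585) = 9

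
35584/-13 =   -  2738 + 10/13 = - 2737.23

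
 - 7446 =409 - 7855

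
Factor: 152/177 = 2^3*3^(- 1)*19^1*59^ ( - 1)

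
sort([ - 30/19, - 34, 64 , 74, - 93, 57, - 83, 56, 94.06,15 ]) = [ - 93,-83 , -34,-30/19,  15,56,57,64, 74, 94.06 ] 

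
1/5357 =1/5357 = 0.00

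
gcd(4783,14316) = 1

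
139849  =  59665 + 80184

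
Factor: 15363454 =2^1*47^1*137^1*1193^1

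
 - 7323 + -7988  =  -15311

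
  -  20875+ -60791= - 81666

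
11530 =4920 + 6610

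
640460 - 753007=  - 112547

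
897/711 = 1 + 62/237 = 1.26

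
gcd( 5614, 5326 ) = 2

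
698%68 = 18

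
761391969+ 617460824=1378852793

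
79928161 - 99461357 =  - 19533196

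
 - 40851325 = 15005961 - 55857286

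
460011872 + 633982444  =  1093994316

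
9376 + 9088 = 18464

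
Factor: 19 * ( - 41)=- 19^1*41^1 = - 779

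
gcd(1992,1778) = 2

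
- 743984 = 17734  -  761718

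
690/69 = 10 = 10.00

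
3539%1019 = 482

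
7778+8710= 16488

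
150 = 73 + 77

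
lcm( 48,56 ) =336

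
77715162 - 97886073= - 20170911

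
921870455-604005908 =317864547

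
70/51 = 70/51=1.37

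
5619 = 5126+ 493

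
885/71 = 885/71 = 12.46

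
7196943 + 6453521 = 13650464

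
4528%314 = 132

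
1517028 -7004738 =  - 5487710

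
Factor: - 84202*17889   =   - 1506289578 = -  2^1*3^1 * 67^1*89^1*42101^1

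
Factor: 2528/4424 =4/7=2^2*7^( - 1 ) 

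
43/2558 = 43/2558 = 0.02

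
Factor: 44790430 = 2^1* 5^1*23^2*8467^1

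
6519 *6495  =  42340905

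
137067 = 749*183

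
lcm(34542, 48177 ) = 1830726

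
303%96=15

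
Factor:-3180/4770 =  - 2^1*3^(-1) = - 2/3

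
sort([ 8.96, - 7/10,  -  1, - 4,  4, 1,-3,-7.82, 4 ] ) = [ - 7.82, - 4, - 3 ,-1 ,-7/10,1,  4,4, 8.96]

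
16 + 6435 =6451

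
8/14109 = 8/14109 = 0.00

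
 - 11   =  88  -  99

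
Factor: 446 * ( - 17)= - 7582 = - 2^1*17^1*223^1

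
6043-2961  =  3082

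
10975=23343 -12368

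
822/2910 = 137/485 = 0.28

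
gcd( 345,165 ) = 15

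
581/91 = 83/13 = 6.38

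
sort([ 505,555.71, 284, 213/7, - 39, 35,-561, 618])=[ - 561, - 39, 213/7, 35 , 284, 505 , 555.71, 618]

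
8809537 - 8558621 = 250916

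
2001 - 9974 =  -7973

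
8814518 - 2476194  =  6338324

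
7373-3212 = 4161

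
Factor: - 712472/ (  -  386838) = 356236/193419 = 2^2*3^( - 2 )*29^1*37^1 * 83^1*21491^( - 1)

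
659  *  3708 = 2443572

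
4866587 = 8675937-3809350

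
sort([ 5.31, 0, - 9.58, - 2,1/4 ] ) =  [-9.58, - 2,0, 1/4,5.31 ]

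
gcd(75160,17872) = 8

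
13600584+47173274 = 60773858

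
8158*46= 375268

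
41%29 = 12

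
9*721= 6489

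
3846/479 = 8 + 14/479 =8.03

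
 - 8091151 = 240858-8332009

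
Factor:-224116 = - 2^2*43^1*1303^1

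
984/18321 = 328/6107 = 0.05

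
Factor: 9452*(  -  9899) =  -2^2* 17^1*19^1 * 139^1*521^1 = -93565348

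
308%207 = 101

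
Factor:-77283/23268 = -93/28 = - 2^( - 2 )*3^1*7^(- 1)*31^1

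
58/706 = 29/353 = 0.08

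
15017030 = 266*56455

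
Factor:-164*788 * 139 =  - 17963248 = -  2^4 * 41^1 * 139^1*197^1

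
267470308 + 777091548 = 1044561856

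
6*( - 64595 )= - 387570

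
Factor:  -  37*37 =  - 37^2 = - 1369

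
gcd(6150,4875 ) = 75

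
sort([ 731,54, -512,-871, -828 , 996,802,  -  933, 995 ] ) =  [ - 933,  -  871,-828,  -  512,54,731,802, 995, 996 ]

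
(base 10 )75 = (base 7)135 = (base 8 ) 113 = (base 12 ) 63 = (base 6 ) 203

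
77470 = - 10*( - 7747)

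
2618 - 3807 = -1189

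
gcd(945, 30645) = 135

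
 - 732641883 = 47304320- 779946203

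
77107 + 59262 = 136369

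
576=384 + 192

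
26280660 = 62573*420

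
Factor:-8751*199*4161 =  - 7246169289 = - 3^2*19^1* 73^1*199^1*2917^1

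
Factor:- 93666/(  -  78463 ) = 2^1*3^1*7^( - 1)*11^(- 1 )*67^1 * 233^1 * 1019^(  -  1)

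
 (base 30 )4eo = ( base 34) 3GW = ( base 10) 4044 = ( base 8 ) 7714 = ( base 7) 14535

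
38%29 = 9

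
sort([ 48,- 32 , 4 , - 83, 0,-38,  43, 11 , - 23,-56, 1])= [ - 83,- 56,- 38,-32,-23,0 , 1,4, 11,  43  ,  48] 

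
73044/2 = 36522 = 36522.00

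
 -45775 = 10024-55799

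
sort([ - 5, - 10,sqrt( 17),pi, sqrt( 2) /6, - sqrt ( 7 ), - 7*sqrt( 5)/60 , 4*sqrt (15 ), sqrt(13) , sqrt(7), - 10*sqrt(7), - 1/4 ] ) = [ - 10 * sqrt(7),- 10,-5,-sqrt( 7), - 7*sqrt( 5)/60, - 1/4 , sqrt( 2)/6, sqrt (7), pi, sqrt(13),sqrt(17 ), 4*sqrt( 15) ] 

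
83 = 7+76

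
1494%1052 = 442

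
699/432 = 233/144 = 1.62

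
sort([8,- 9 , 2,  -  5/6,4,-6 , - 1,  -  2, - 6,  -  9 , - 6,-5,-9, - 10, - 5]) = [  -  10,-9, - 9,-9, - 6 , - 6, -6 , - 5,  -  5,  -  2,-1 ,  -  5/6, 2,  4,8 ] 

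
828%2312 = 828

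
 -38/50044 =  - 1 + 25003/25022 =-0.00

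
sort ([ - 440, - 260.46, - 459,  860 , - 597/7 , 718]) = [ - 459,-440, - 260.46 , - 597/7,718, 860]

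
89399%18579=15083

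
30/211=30/211= 0.14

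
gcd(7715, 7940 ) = 5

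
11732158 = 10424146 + 1308012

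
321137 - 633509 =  - 312372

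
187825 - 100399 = 87426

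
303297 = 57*5321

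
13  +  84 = 97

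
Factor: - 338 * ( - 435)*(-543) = - 2^1 * 3^2 * 5^1 * 13^2 * 29^1*181^1=- 79837290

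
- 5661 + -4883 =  - 10544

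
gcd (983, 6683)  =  1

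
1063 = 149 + 914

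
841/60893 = 841/60893 = 0.01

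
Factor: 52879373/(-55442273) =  - 52879373^1*55442273^( - 1) 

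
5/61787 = 5/61787=0.00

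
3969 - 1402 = 2567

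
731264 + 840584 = 1571848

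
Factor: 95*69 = 3^1 * 5^1 * 19^1 * 23^1 = 6555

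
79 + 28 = 107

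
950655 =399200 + 551455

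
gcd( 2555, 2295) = 5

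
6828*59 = 402852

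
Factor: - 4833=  - 3^3*179^1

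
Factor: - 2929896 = - 2^3*3^2*40693^1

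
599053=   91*6583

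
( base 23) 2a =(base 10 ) 56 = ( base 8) 70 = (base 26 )24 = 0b111000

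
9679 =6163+3516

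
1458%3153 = 1458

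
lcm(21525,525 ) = 21525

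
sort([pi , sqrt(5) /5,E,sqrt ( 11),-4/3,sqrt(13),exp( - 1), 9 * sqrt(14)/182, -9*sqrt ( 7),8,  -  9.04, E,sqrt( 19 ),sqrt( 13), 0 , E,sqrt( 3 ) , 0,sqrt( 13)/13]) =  [ - 9*sqrt(7 ), - 9.04, - 4/3,0, 0, 9*sqrt(14)/182, sqrt( 13 ) /13,exp( - 1 ),sqrt (5 ) /5,sqrt (3),E, E,E,pi,sqrt(  11), sqrt( 13 ), sqrt(13),sqrt( 19),8]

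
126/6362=63/3181=0.02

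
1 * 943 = 943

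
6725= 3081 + 3644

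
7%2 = 1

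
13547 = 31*437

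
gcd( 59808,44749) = 1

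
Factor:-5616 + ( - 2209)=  - 7825 = -5^2*313^1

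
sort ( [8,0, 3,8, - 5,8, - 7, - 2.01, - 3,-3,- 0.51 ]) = [-7, - 5, - 3 , - 3 ,-2.01, - 0.51, 0,3,8 , 8, 8 ] 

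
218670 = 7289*30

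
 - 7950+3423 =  - 4527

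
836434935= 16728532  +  819706403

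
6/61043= 6/61043 = 0.00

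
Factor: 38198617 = 1699^1 * 22483^1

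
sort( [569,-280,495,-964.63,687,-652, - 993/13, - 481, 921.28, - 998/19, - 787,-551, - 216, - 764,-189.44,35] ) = [  -  964.63, - 787,-764,-652, - 551, - 481, - 280,  -  216, - 189.44, - 993/13,  -  998/19, 35, 495,  569,687, 921.28 ]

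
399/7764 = 133/2588 = 0.05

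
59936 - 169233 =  -109297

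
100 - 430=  - 330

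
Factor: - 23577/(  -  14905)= 87/55  =  3^1*5^( - 1)*11^( - 1)*29^1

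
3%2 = 1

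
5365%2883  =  2482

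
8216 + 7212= 15428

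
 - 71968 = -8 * 8996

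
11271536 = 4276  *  2636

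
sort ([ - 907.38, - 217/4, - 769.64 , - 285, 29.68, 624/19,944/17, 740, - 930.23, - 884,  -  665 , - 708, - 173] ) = [ - 930.23, - 907.38, - 884, - 769.64, - 708, - 665,- 285 ,- 173, - 217/4, 29.68, 624/19, 944/17,740 ]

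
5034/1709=5034/1709=2.95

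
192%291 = 192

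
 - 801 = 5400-6201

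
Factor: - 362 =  - 2^1*181^1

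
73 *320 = 23360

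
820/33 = 24 + 28/33=24.85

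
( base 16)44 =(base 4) 1010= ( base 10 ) 68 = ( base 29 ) 2A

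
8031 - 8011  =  20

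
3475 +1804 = 5279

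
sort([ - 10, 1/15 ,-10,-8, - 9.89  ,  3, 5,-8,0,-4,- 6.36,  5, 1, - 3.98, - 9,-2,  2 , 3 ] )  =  [-10, - 10 , - 9.89,-9,-8,-8,-6.36, - 4,-3.98, - 2, 0,  1/15,1, 2, 3,  3, 5, 5]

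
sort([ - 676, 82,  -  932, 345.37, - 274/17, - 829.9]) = [ - 932,-829.9, - 676, - 274/17,82, 345.37] 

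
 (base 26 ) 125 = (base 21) 1dj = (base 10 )733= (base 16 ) 2DD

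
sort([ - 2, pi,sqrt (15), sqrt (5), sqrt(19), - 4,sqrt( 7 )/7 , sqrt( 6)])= [ - 4, - 2, sqrt(7) /7,sqrt( 5),sqrt(6), pi,sqrt( 15 ),sqrt(19 ) ] 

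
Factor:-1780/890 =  - 2= - 2^1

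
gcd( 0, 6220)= 6220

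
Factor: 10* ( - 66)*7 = -4620  =  -2^2*3^1*5^1*7^1*11^1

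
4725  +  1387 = 6112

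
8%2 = 0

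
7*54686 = 382802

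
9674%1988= 1722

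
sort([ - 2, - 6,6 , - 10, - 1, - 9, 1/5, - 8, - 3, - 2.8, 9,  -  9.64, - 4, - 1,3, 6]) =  [ - 10,-9.64, - 9, - 8, -6, - 4, - 3 , - 2.8, - 2, - 1  , - 1,1/5,  3, 6,6,9 ]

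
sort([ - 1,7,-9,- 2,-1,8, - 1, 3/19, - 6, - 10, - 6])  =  [ - 10, - 9,-6,-6, - 2 , - 1, - 1,- 1,  3/19, 7, 8 ]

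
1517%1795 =1517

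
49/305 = 49/305= 0.16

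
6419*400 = 2567600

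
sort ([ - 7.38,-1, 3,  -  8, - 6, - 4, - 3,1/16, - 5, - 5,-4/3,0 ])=[ - 8, - 7.38,-6,-5, - 5, - 4 , - 3,-4/3,-1,0, 1/16 , 3 ] 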